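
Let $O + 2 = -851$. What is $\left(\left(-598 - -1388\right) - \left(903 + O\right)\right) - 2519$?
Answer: $-1779$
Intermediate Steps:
$O = -853$ ($O = -2 - 851 = -853$)
$\left(\left(-598 - -1388\right) - \left(903 + O\right)\right) - 2519 = \left(\left(-598 - -1388\right) - 50\right) - 2519 = \left(\left(-598 + 1388\right) + \left(-903 + 853\right)\right) - 2519 = \left(790 - 50\right) - 2519 = 740 - 2519 = -1779$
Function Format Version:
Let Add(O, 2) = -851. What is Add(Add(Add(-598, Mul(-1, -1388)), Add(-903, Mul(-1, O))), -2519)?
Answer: -1779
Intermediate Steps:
O = -853 (O = Add(-2, -851) = -853)
Add(Add(Add(-598, Mul(-1, -1388)), Add(-903, Mul(-1, O))), -2519) = Add(Add(Add(-598, Mul(-1, -1388)), Add(-903, Mul(-1, -853))), -2519) = Add(Add(Add(-598, 1388), Add(-903, 853)), -2519) = Add(Add(790, -50), -2519) = Add(740, -2519) = -1779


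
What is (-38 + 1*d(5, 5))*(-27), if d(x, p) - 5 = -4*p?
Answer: 1431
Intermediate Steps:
d(x, p) = 5 - 4*p
(-38 + 1*d(5, 5))*(-27) = (-38 + 1*(5 - 4*5))*(-27) = (-38 + 1*(5 - 20))*(-27) = (-38 + 1*(-15))*(-27) = (-38 - 15)*(-27) = -53*(-27) = 1431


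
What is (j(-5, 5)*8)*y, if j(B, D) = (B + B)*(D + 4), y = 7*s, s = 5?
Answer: -25200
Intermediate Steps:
y = 35 (y = 7*5 = 35)
j(B, D) = 2*B*(4 + D) (j(B, D) = (2*B)*(4 + D) = 2*B*(4 + D))
(j(-5, 5)*8)*y = ((2*(-5)*(4 + 5))*8)*35 = ((2*(-5)*9)*8)*35 = -90*8*35 = -720*35 = -25200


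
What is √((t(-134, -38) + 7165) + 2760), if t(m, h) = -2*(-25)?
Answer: 5*√399 ≈ 99.875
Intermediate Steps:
t(m, h) = 50
√((t(-134, -38) + 7165) + 2760) = √((50 + 7165) + 2760) = √(7215 + 2760) = √9975 = 5*√399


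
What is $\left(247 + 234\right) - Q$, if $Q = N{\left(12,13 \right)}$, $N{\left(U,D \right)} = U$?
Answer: $469$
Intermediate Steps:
$Q = 12$
$\left(247 + 234\right) - Q = \left(247 + 234\right) - 12 = 481 - 12 = 469$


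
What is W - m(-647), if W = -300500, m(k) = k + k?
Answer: -299206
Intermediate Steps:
m(k) = 2*k
W - m(-647) = -300500 - 2*(-647) = -300500 - 1*(-1294) = -300500 + 1294 = -299206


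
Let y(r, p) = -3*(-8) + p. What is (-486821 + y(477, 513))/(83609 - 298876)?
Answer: 486284/215267 ≈ 2.2590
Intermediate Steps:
y(r, p) = 24 + p
(-486821 + y(477, 513))/(83609 - 298876) = (-486821 + (24 + 513))/(83609 - 298876) = (-486821 + 537)/(-215267) = -486284*(-1/215267) = 486284/215267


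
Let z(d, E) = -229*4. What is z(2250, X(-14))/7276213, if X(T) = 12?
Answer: -916/7276213 ≈ -0.00012589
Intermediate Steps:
z(d, E) = -916
z(2250, X(-14))/7276213 = -916/7276213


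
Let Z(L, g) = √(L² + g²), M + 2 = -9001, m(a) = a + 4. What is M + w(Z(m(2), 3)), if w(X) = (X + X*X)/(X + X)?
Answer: -18005/2 + 3*√5/2 ≈ -8999.1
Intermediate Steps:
m(a) = 4 + a
M = -9003 (M = -2 - 9001 = -9003)
w(X) = (X + X²)/(2*X) (w(X) = (X + X²)/((2*X)) = (X + X²)*(1/(2*X)) = (X + X²)/(2*X))
M + w(Z(m(2), 3)) = -9003 + (½ + √((4 + 2)² + 3²)/2) = -9003 + (½ + √(6² + 9)/2) = -9003 + (½ + √(36 + 9)/2) = -9003 + (½ + √45/2) = -9003 + (½ + (3*√5)/2) = -9003 + (½ + 3*√5/2) = -18005/2 + 3*√5/2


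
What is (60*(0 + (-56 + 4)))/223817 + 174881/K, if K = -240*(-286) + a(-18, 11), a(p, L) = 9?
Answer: 794431753/313567617 ≈ 2.5335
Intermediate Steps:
K = 68649 (K = -240*(-286) + 9 = 68640 + 9 = 68649)
(60*(0 + (-56 + 4)))/223817 + 174881/K = (60*(0 + (-56 + 4)))/223817 + 174881/68649 = (60*(0 - 52))*(1/223817) + 174881*(1/68649) = (60*(-52))*(1/223817) + 3569/1401 = -3120*1/223817 + 3569/1401 = -3120/223817 + 3569/1401 = 794431753/313567617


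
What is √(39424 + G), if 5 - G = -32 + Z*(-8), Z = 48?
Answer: √39845 ≈ 199.61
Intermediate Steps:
G = 421 (G = 5 - (-32 + 48*(-8)) = 5 - (-32 - 384) = 5 - 1*(-416) = 5 + 416 = 421)
√(39424 + G) = √(39424 + 421) = √39845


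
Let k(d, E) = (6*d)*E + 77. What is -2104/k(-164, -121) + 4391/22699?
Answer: 475389435/2704381559 ≈ 0.17578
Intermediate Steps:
k(d, E) = 77 + 6*E*d (k(d, E) = 6*E*d + 77 = 77 + 6*E*d)
-2104/k(-164, -121) + 4391/22699 = -2104/(77 + 6*(-121)*(-164)) + 4391/22699 = -2104/(77 + 119064) + 4391*(1/22699) = -2104/119141 + 4391/22699 = 475389435/2704381559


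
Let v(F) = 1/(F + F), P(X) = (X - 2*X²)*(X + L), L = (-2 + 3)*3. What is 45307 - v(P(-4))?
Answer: 3262103/72 ≈ 45307.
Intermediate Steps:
L = 3 (L = 1*3 = 3)
P(X) = (3 + X)*(X - 2*X²) (P(X) = (X - 2*X²)*(X + 3) = (X - 2*X²)*(3 + X) = (3 + X)*(X - 2*X²))
v(F) = 1/(2*F)
45307 - v(P(-4)) = 45307 - 1/(2*((-4*(3 - 5*(-4) - 2*(-4)²)))) = 45307 - 1/(2*((-4*(3 + 20 - 2*16)))) = 45307 - 1/(2*((-4*(3 + 20 - 32)))) = 45307 - 1/(2*((-4*(-9)))) = 45307 - 1/(2*36) = 45307 - 1*1/72 = 45307 - 1/72 = 3262103/72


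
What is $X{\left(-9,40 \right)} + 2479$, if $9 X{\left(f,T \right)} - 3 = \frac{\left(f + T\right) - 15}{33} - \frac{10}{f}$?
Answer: $\frac{2209244}{891} \approx 2479.5$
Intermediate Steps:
$X{\left(f,T \right)} = \frac{28}{99} - \frac{10}{9 f} + \frac{T}{297} + \frac{f}{297}$ ($X{\left(f,T \right)} = \frac{1}{3} + \frac{\frac{\left(f + T\right) - 15}{33} - \frac{10}{f}}{9} = \frac{1}{3} + \frac{\left(\left(T + f\right) - 15\right) \frac{1}{33} - \frac{10}{f}}{9} = \frac{1}{3} + \frac{\left(-15 + T + f\right) \frac{1}{33} - \frac{10}{f}}{9} = \frac{1}{3} + \frac{\left(- \frac{5}{11} + \frac{T}{33} + \frac{f}{33}\right) - \frac{10}{f}}{9} = \frac{1}{3} + \frac{- \frac{5}{11} - \frac{10}{f} + \frac{T}{33} + \frac{f}{33}}{9} = \frac{1}{3} + \left(- \frac{5}{99} - \frac{10}{9 f} + \frac{T}{297} + \frac{f}{297}\right) = \frac{28}{99} - \frac{10}{9 f} + \frac{T}{297} + \frac{f}{297}$)
$X{\left(-9,40 \right)} + 2479 = \frac{-330 - 9 \left(84 + 40 - 9\right)}{297 \left(-9\right)} + 2479 = \frac{1}{297} \left(- \frac{1}{9}\right) \left(-330 - 1035\right) + 2479 = \frac{1}{297} \left(- \frac{1}{9}\right) \left(-1365\right) + 2479 = \frac{455}{891} + 2479 = \frac{2209244}{891}$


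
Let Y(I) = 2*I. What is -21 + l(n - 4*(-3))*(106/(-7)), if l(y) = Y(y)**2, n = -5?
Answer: -2989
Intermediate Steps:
l(y) = 4*y**2 (l(y) = (2*y)**2 = 4*y**2)
-21 + l(n - 4*(-3))*(106/(-7)) = -21 + (4*(-5 - 4*(-3))**2)*(106/(-7)) = -21 + (4*(-5 + 12)**2)*(106*(-1/7)) = -21 + (4*7**2)*(-106/7) = -21 + (4*49)*(-106/7) = -21 + 196*(-106/7) = -21 - 2968 = -2989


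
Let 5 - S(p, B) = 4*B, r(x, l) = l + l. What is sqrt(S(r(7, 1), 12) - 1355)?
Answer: I*sqrt(1398) ≈ 37.39*I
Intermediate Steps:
r(x, l) = 2*l
S(p, B) = 5 - 4*B
sqrt(S(r(7, 1), 12) - 1355) = sqrt((5 - 4*12) - 1355) = sqrt((5 - 48) - 1355) = sqrt(-43 - 1355) = sqrt(-1398) = I*sqrt(1398)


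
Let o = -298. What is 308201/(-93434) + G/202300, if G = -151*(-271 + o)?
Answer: -27160653227/9450849100 ≈ -2.8739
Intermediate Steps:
G = 85919 (G = -151*(-271 - 298) = -151*(-569) = 85919)
308201/(-93434) + G/202300 = 308201/(-93434) + 85919/202300 = 308201*(-1/93434) + 85919*(1/202300) = -308201/93434 + 85919/202300 = -27160653227/9450849100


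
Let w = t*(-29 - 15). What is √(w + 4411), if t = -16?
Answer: √5115 ≈ 71.519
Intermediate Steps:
w = 704 (w = -16*(-29 - 15) = -16*(-44) = 704)
√(w + 4411) = √(704 + 4411) = √5115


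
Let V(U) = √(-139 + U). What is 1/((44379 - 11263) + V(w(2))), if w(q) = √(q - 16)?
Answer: 1/(33116 + √(-139 + I*√14)) ≈ 3.0197e-5 - 1.08e-8*I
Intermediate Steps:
w(q) = √(-16 + q)
1/((44379 - 11263) + V(w(2))) = 1/((44379 - 11263) + √(-139 + √(-16 + 2))) = 1/(33116 + √(-139 + √(-14))) = 1/(33116 + √(-139 + I*√14))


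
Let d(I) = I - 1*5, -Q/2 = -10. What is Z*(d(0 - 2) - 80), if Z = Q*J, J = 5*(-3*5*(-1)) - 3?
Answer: -125280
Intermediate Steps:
Q = 20 (Q = -2*(-10) = 20)
J = 72 (J = 5*(-15*(-1)) - 3 = 5*15 - 3 = 75 - 3 = 72)
d(I) = -5 + I (d(I) = I - 5 = -5 + I)
Z = 1440 (Z = 20*72 = 1440)
Z*(d(0 - 2) - 80) = 1440*((-5 + (0 - 2)) - 80) = 1440*((-5 - 2) - 80) = 1440*(-7 - 80) = 1440*(-87) = -125280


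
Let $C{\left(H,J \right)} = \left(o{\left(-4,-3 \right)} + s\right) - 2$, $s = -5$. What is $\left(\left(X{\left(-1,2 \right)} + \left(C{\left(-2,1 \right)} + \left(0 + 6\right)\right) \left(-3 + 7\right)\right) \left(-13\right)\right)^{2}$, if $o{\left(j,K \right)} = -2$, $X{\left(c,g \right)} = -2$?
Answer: $33124$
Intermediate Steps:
$C{\left(H,J \right)} = -9$ ($C{\left(H,J \right)} = \left(-2 - 5\right) - 2 = -7 - 2 = -9$)
$\left(\left(X{\left(-1,2 \right)} + \left(C{\left(-2,1 \right)} + \left(0 + 6\right)\right) \left(-3 + 7\right)\right) \left(-13\right)\right)^{2} = \left(\left(-2 + \left(-9 + \left(0 + 6\right)\right) \left(-3 + 7\right)\right) \left(-13\right)\right)^{2} = \left(\left(-2 + \left(-9 + 6\right) 4\right) \left(-13\right)\right)^{2} = \left(\left(-2 - 12\right) \left(-13\right)\right)^{2} = \left(\left(-14\right) \left(-13\right)\right)^{2} = 182^{2} = 33124$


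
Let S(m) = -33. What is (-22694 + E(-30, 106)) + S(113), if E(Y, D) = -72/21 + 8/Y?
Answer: -2386723/105 ≈ -22731.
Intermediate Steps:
E(Y, D) = -24/7 + 8/Y (E(Y, D) = -72*1/21 + 8/Y = -24/7 + 8/Y)
(-22694 + E(-30, 106)) + S(113) = (-22694 + (-24/7 + 8/(-30))) - 33 = (-22694 + (-24/7 + 8*(-1/30))) - 33 = (-22694 + (-24/7 - 4/15)) - 33 = (-22694 - 388/105) - 33 = -2383258/105 - 33 = -2386723/105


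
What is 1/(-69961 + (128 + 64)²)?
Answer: -1/33097 ≈ -3.0214e-5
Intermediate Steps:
1/(-69961 + (128 + 64)²) = 1/(-69961 + 192²) = 1/(-69961 + 36864) = 1/(-33097) = -1/33097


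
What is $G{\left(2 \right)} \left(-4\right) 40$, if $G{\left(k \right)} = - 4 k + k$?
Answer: $960$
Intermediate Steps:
$G{\left(k \right)} = - 3 k$
$G{\left(2 \right)} \left(-4\right) 40 = \left(-3\right) 2 \left(-4\right) 40 = \left(-6\right) \left(-4\right) 40 = 24 \cdot 40 = 960$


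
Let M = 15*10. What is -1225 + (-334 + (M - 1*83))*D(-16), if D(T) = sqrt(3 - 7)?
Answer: -1225 - 534*I ≈ -1225.0 - 534.0*I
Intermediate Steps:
M = 150
D(T) = 2*I (D(T) = sqrt(-4) = 2*I)
-1225 + (-334 + (M - 1*83))*D(-16) = -1225 + (-334 + (150 - 1*83))*(2*I) = -1225 + (-334 + (150 - 83))*(2*I) = -1225 + (-334 + 67)*(2*I) = -1225 - 534*I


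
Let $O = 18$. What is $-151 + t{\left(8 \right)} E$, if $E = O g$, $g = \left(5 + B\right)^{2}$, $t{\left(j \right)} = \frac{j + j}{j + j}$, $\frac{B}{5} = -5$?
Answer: $7049$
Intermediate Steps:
$B = -25$ ($B = 5 \left(-5\right) = -25$)
$t{\left(j \right)} = 1$ ($t{\left(j \right)} = \frac{2 j}{2 j} = 2 j \frac{1}{2 j} = 1$)
$g = 400$ ($g = \left(5 - 25\right)^{2} = \left(-20\right)^{2} = 400$)
$E = 7200$ ($E = 18 \cdot 400 = 7200$)
$-151 + t{\left(8 \right)} E = -151 + 1 \cdot 7200 = -151 + 7200 = 7049$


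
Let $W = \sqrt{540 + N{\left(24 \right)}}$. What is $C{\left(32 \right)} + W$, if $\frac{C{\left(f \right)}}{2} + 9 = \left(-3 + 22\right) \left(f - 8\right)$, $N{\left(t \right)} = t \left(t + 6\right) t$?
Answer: $894 + 18 \sqrt{55} \approx 1027.5$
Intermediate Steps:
$N{\left(t \right)} = t^{2} \left(6 + t\right)$ ($N{\left(t \right)} = t \left(6 + t\right) t = t^{2} \left(6 + t\right)$)
$C{\left(f \right)} = -322 + 38 f$ ($C{\left(f \right)} = -18 + 2 \left(-3 + 22\right) \left(f - 8\right) = -18 + 2 \cdot 19 \left(-8 + f\right) = -18 + 2 \left(-152 + 19 f\right) = -18 + \left(-304 + 38 f\right) = -322 + 38 f$)
$W = 18 \sqrt{55}$ ($W = \sqrt{540 + 24^{2} \left(6 + 24\right)} = \sqrt{540 + 576 \cdot 30} = \sqrt{540 + 17280} = \sqrt{17820} = 18 \sqrt{55} \approx 133.49$)
$C{\left(32 \right)} + W = \left(-322 + 38 \cdot 32\right) + 18 \sqrt{55} = \left(-322 + 1216\right) + 18 \sqrt{55} = 894 + 18 \sqrt{55}$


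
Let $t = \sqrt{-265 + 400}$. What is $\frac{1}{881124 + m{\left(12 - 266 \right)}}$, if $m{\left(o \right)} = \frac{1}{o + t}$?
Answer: $\frac{11345528798}{9996817671847853} + \frac{3 \sqrt{15}}{49984088359239265} \approx 1.1349 \cdot 10^{-6}$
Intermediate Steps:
$t = 3 \sqrt{15}$ ($t = \sqrt{135} = 3 \sqrt{15} \approx 11.619$)
$m{\left(o \right)} = \frac{1}{o + 3 \sqrt{15}}$
$\frac{1}{881124 + m{\left(12 - 266 \right)}} = \frac{1}{881124 + \frac{1}{\left(12 - 266\right) + 3 \sqrt{15}}} = \frac{1}{881124 + \frac{1}{-254 + 3 \sqrt{15}}}$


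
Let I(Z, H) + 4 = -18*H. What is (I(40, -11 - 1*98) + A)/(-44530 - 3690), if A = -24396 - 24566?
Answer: 11751/12055 ≈ 0.97478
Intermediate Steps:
A = -48962
I(Z, H) = -4 - 18*H
(I(40, -11 - 1*98) + A)/(-44530 - 3690) = ((-4 - 18*(-11 - 1*98)) - 48962)/(-44530 - 3690) = ((-4 - 18*(-11 - 98)) - 48962)/(-48220) = ((-4 - 18*(-109)) - 48962)*(-1/48220) = ((-4 + 1962) - 48962)*(-1/48220) = (1958 - 48962)*(-1/48220) = -47004*(-1/48220) = 11751/12055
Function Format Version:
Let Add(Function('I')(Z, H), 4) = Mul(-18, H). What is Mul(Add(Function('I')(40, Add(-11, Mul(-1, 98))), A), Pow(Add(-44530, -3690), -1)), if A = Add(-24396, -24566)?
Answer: Rational(11751, 12055) ≈ 0.97478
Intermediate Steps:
A = -48962
Function('I')(Z, H) = Add(-4, Mul(-18, H))
Mul(Add(Function('I')(40, Add(-11, Mul(-1, 98))), A), Pow(Add(-44530, -3690), -1)) = Mul(Add(Add(-4, Mul(-18, Add(-11, Mul(-1, 98)))), -48962), Pow(Add(-44530, -3690), -1)) = Mul(Add(Add(-4, Mul(-18, Add(-11, -98))), -48962), Pow(-48220, -1)) = Mul(Add(Add(-4, Mul(-18, -109)), -48962), Rational(-1, 48220)) = Mul(Add(Add(-4, 1962), -48962), Rational(-1, 48220)) = Mul(Add(1958, -48962), Rational(-1, 48220)) = Mul(-47004, Rational(-1, 48220)) = Rational(11751, 12055)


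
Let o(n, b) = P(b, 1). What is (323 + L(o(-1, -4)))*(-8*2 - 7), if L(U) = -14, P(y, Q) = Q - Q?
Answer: -7107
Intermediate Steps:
P(y, Q) = 0
o(n, b) = 0
(323 + L(o(-1, -4)))*(-8*2 - 7) = (323 - 14)*(-8*2 - 7) = 309*(-16 - 7) = 309*(-23) = -7107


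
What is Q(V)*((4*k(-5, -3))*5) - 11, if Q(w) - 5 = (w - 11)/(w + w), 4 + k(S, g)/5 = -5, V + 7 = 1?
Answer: -5786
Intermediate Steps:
V = -6 (V = -7 + 1 = -6)
k(S, g) = -45 (k(S, g) = -20 + 5*(-5) = -20 - 25 = -45)
Q(w) = 5 + (-11 + w)/(2*w) (Q(w) = 5 + (w - 11)/(w + w) = 5 + (-11 + w)/((2*w)) = 5 + (-11 + w)*(1/(2*w)) = 5 + (-11 + w)/(2*w))
Q(V)*((4*k(-5, -3))*5) - 11 = ((11/2)*(-1 - 6)/(-6))*((4*(-45))*5) - 11 = ((11/2)*(-1/6)*(-7))*(-180*5) - 11 = (77/12)*(-900) - 11 = -5775 - 11 = -5786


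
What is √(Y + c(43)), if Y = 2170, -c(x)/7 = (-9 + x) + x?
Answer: √1631 ≈ 40.386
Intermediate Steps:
c(x) = 63 - 14*x (c(x) = -7*((-9 + x) + x) = -7*(-9 + 2*x) = 63 - 14*x)
√(Y + c(43)) = √(2170 + (63 - 14*43)) = √(2170 + (63 - 602)) = √(2170 - 539) = √1631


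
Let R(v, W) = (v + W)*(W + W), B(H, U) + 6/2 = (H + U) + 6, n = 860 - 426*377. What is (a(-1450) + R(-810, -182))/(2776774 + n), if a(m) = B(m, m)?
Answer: 119397/872344 ≈ 0.13687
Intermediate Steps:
n = -159742 (n = 860 - 160602 = -159742)
B(H, U) = 3 + H + U (B(H, U) = -3 + ((H + U) + 6) = -3 + (6 + H + U) = 3 + H + U)
R(v, W) = 2*W*(W + v) (R(v, W) = (W + v)*(2*W) = 2*W*(W + v))
a(m) = 3 + 2*m (a(m) = 3 + m + m = 3 + 2*m)
(a(-1450) + R(-810, -182))/(2776774 + n) = ((3 + 2*(-1450)) + 2*(-182)*(-182 - 810))/(2776774 - 159742) = ((3 - 2900) + 2*(-182)*(-992))/2617032 = (-2897 + 361088)*(1/2617032) = 358191*(1/2617032) = 119397/872344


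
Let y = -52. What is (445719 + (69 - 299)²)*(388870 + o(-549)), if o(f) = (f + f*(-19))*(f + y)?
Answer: -2767441157228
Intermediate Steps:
o(f) = -18*f*(-52 + f) (o(f) = (f + f*(-19))*(f - 52) = (f - 19*f)*(-52 + f) = (-18*f)*(-52 + f) = -18*f*(-52 + f))
(445719 + (69 - 299)²)*(388870 + o(-549)) = (445719 + (69 - 299)²)*(388870 + 18*(-549)*(52 - 1*(-549))) = (445719 + (-230)²)*(388870 + 18*(-549)*(52 + 549)) = (445719 + 52900)*(388870 + 18*(-549)*601) = 498619*(388870 - 5939082) = 498619*(-5550212) = -2767441157228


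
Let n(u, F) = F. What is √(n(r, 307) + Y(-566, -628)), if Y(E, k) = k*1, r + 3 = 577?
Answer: I*√321 ≈ 17.916*I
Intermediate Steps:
r = 574 (r = -3 + 577 = 574)
Y(E, k) = k
√(n(r, 307) + Y(-566, -628)) = √(307 - 628) = √(-321) = I*√321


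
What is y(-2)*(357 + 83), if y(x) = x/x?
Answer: 440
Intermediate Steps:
y(x) = 1
y(-2)*(357 + 83) = 1*(357 + 83) = 1*440 = 440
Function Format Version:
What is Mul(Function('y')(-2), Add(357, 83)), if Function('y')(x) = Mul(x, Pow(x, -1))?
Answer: 440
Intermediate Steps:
Function('y')(x) = 1
Mul(Function('y')(-2), Add(357, 83)) = Mul(1, Add(357, 83)) = Mul(1, 440) = 440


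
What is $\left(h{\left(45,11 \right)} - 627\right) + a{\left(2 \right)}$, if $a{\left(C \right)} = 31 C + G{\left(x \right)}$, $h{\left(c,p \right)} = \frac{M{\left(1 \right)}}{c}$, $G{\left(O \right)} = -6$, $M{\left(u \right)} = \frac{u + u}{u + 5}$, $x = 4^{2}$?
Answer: $- \frac{77084}{135} \approx -570.99$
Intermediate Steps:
$x = 16$
$M{\left(u \right)} = \frac{2 u}{5 + u}$
$h{\left(c,p \right)} = \frac{1}{3 c}$ ($h{\left(c,p \right)} = \frac{2 \cdot 1 \frac{1}{5 + 1}}{c} = \frac{2 \cdot 1 \cdot \frac{1}{6}}{c} = \frac{1}{3 c}$)
$a{\left(C \right)} = -6 + 31 C$ ($a{\left(C \right)} = 31 C - 6 = -6 + 31 C$)
$\left(h{\left(45,11 \right)} - 627\right) + a{\left(2 \right)} = \left(\frac{1}{3 \cdot 45} - 627\right) + \left(-6 + 31 \cdot 2\right) = \left(\frac{1}{3} \cdot \frac{1}{45} - 627\right) + \left(-6 + 62\right) = \left(\frac{1}{135} - 627\right) + 56 = - \frac{84644}{135} + 56 = - \frac{77084}{135}$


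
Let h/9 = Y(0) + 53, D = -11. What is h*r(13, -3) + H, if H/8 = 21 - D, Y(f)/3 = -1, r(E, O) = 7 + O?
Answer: 2056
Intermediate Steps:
Y(f) = -3 (Y(f) = 3*(-1) = -3)
h = 450 (h = 9*(-3 + 53) = 9*50 = 450)
H = 256 (H = 8*(21 - 1*(-11)) = 8*(21 + 11) = 8*32 = 256)
h*r(13, -3) + H = 450*(7 - 3) + 256 = 450*4 + 256 = 1800 + 256 = 2056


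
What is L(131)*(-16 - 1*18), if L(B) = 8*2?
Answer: -544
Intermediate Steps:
L(B) = 16
L(131)*(-16 - 1*18) = 16*(-16 - 1*18) = 16*(-16 - 18) = 16*(-34) = -544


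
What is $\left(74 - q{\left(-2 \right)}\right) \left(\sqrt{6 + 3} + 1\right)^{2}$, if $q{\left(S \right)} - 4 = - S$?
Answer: $1088$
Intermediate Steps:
$q{\left(S \right)} = 4 - S$
$\left(74 - q{\left(-2 \right)}\right) \left(\sqrt{6 + 3} + 1\right)^{2} = \left(74 - \left(4 - -2\right)\right) \left(\sqrt{6 + 3} + 1\right)^{2} = \left(74 - \left(4 + 2\right)\right) \left(\sqrt{9} + 1\right)^{2} = \left(74 - 6\right) \left(3 + 1\right)^{2} = \left(74 - 6\right) 4^{2} = 68 \cdot 16 = 1088$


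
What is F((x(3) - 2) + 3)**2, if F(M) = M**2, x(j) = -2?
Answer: 1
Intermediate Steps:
F((x(3) - 2) + 3)**2 = (((-2 - 2) + 3)**2)**2 = ((-4 + 3)**2)**2 = ((-1)**2)**2 = 1**2 = 1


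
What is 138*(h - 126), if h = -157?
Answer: -39054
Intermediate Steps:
138*(h - 126) = 138*(-157 - 126) = 138*(-283) = -39054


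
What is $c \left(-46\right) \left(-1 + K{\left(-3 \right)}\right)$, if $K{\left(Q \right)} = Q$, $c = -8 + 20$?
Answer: $2208$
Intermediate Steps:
$c = 12$
$c \left(-46\right) \left(-1 + K{\left(-3 \right)}\right) = 12 \left(-46\right) \left(-1 - 3\right) = \left(-552\right) \left(-4\right) = 2208$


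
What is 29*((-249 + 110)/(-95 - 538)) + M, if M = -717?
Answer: -449830/633 ≈ -710.63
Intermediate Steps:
29*((-249 + 110)/(-95 - 538)) + M = 29*((-249 + 110)/(-95 - 538)) - 717 = 29*(-139/(-633)) - 717 = 29*(-139*(-1/633)) - 717 = 29*(139/633) - 717 = 4031/633 - 717 = -449830/633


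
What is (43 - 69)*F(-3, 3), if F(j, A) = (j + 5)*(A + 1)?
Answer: -208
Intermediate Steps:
F(j, A) = (1 + A)*(5 + j) (F(j, A) = (5 + j)*(1 + A) = (1 + A)*(5 + j))
(43 - 69)*F(-3, 3) = (43 - 69)*(5 - 3 + 5*3 + 3*(-3)) = -26*(5 - 3 + 15 - 9) = -26*8 = -208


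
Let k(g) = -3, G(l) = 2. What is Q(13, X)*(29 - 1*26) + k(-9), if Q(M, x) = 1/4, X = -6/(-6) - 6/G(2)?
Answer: -9/4 ≈ -2.2500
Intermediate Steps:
X = -2 (X = -6/(-6) - 6/2 = -6*(-⅙) - 6*½ = 1 - 3 = -2)
Q(M, x) = ¼
Q(13, X)*(29 - 1*26) + k(-9) = (29 - 1*26)/4 - 3 = (29 - 26)/4 - 3 = (¼)*3 - 3 = ¾ - 3 = -9/4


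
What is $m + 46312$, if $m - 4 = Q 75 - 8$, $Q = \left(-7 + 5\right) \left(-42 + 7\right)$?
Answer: $51558$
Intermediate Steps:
$Q = 70$ ($Q = \left(-2\right) \left(-35\right) = 70$)
$m = 5246$ ($m = 4 + \left(70 \cdot 75 - 8\right) = 4 + \left(5250 - 8\right) = 4 + 5242 = 5246$)
$m + 46312 = 5246 + 46312 = 51558$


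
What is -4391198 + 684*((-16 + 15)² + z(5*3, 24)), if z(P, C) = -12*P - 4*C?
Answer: -4579298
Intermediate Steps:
-4391198 + 684*((-16 + 15)² + z(5*3, 24)) = -4391198 + 684*((-16 + 15)² + (-60*3 - 4*24)) = -4391198 + 684*((-1)² + (-12*15 - 96)) = -4391198 + 684*(1 + (-180 - 96)) = -4391198 + 684*(1 - 276) = -4391198 + 684*(-275) = -4391198 - 188100 = -4579298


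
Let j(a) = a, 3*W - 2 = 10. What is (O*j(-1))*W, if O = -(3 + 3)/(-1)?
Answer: -24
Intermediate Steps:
W = 4 (W = 2/3 + (1/3)*10 = 2/3 + 10/3 = 4)
O = 6 (O = -1*6*(-1) = -6*(-1) = 6)
(O*j(-1))*W = (6*(-1))*4 = -6*4 = -24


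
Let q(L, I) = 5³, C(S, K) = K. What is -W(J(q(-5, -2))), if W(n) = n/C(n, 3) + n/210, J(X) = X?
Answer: -1775/42 ≈ -42.262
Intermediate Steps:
q(L, I) = 125
W(n) = 71*n/210 (W(n) = n/3 + n/210 = 71*n/210)
-W(J(q(-5, -2))) = -71*125/210 = -1*1775/42 = -1775/42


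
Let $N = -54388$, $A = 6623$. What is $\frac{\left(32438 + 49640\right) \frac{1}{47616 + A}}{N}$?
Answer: $- \frac{41039}{1474975366} \approx -2.7824 \cdot 10^{-5}$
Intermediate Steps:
$\frac{\left(32438 + 49640\right) \frac{1}{47616 + A}}{N} = \frac{\left(32438 + 49640\right) \frac{1}{47616 + 6623}}{-54388} = \frac{82078}{54239} \left(- \frac{1}{54388}\right) = - \frac{41039}{1474975366}$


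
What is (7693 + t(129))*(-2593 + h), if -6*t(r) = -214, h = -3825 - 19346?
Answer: -199121368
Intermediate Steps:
h = -23171
t(r) = 107/3 (t(r) = -⅙*(-214) = 107/3)
(7693 + t(129))*(-2593 + h) = (7693 + 107/3)*(-2593 - 23171) = (23186/3)*(-25764) = -199121368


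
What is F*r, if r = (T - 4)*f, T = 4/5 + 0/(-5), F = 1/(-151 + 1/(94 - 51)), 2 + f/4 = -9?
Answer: -7568/8115 ≈ -0.93259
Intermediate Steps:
f = -44 (f = -8 + 4*(-9) = -8 - 36 = -44)
F = -43/6492 (F = 1/(-151 + 1/43) = 1/(-6492/43) = -43/6492 ≈ -0.0066235)
T = 4/5 (T = 4*(1/5) + 0*(-1/5) = 4/5 + 0 = 4/5 ≈ 0.80000)
r = 704/5 (r = (4/5 - 4)*(-44) = -16/5*(-44) = 704/5 ≈ 140.80)
F*r = -43/6492*704/5 = -7568/8115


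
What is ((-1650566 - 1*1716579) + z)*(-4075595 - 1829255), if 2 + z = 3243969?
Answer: 727347613300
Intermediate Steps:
z = 3243967 (z = -2 + 3243969 = 3243967)
((-1650566 - 1*1716579) + z)*(-4075595 - 1829255) = ((-1650566 - 1*1716579) + 3243967)*(-4075595 - 1829255) = ((-1650566 - 1716579) + 3243967)*(-5904850) = (-3367145 + 3243967)*(-5904850) = -123178*(-5904850) = 727347613300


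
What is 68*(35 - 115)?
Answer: -5440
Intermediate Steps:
68*(35 - 115) = 68*(-80) = -5440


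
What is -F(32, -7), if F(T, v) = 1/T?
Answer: -1/32 ≈ -0.031250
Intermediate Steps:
-F(32, -7) = -1/32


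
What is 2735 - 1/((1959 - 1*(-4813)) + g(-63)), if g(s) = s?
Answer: 18349114/6709 ≈ 2735.0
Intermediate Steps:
2735 - 1/((1959 - 1*(-4813)) + g(-63)) = 2735 - 1/((1959 - 1*(-4813)) - 63) = 2735 - 1/((1959 + 4813) - 63) = 2735 - 1/(6772 - 63) = 2735 - 1/6709 = 18349114/6709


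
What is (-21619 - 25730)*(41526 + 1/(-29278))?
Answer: -57566830250223/29278 ≈ -1.9662e+9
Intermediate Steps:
(-21619 - 25730)*(41526 + 1/(-29278)) = -47349*(41526 - 1/29278) = -47349*1215798227/29278 = -57566830250223/29278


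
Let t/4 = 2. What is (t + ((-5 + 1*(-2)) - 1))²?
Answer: 0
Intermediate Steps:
t = 8 (t = 4*2 = 8)
(t + ((-5 + 1*(-2)) - 1))² = (8 + ((-5 + 1*(-2)) - 1))² = (8 + ((-5 - 2) - 1))² = (8 + (-7 - 1))² = (8 - 8)² = 0² = 0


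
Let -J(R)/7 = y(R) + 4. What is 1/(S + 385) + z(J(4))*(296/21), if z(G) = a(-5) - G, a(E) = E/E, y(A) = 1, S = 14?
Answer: 202465/399 ≈ 507.43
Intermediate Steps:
a(E) = 1
J(R) = -35 (J(R) = -7*(1 + 4) = -7*5 = -35)
z(G) = 1 - G
1/(S + 385) + z(J(4))*(296/21) = 1/(14 + 385) + (1 - 1*(-35))*(296/21) = 1/399 + (1 + 35)*(296*(1/21)) = 1/399 + 36*(296/21) = 1/399 + 3552/7 = 202465/399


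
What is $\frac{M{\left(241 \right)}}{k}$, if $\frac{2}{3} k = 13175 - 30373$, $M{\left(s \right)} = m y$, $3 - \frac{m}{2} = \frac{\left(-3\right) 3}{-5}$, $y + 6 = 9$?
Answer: $- \frac{12}{42995} \approx -0.0002791$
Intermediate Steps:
$y = 3$ ($y = -6 + 9 = 3$)
$m = \frac{12}{5}$ ($m = 6 - 2 \frac{\left(-3\right) 3}{-5} = 6 - 2 \left(\left(-9\right) \left(- \frac{1}{5}\right)\right) = 6 - \frac{18}{5} = \frac{12}{5} \approx 2.4$)
$M{\left(s \right)} = \frac{36}{5}$ ($M{\left(s \right)} = \frac{12}{5} \cdot 3 = \frac{36}{5}$)
$k = -25797$ ($k = \frac{3 \left(13175 - 30373\right)}{2} = \frac{3}{2} \left(-17198\right) = -25797$)
$\frac{M{\left(241 \right)}}{k} = \frac{36}{5 \left(-25797\right)} = \frac{36}{5} \left(- \frac{1}{25797}\right) = - \frac{12}{42995}$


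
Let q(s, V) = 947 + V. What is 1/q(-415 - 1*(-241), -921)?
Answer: 1/26 ≈ 0.038462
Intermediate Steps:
1/q(-415 - 1*(-241), -921) = 1/(947 - 921) = 1/26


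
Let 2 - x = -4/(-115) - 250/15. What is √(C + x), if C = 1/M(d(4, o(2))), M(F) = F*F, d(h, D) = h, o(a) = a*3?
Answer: √35601585/1380 ≈ 4.3237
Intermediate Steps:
o(a) = 3*a
x = 6428/345 (x = 2 - (-4/(-115) - 250/15) = 2 - (-4*(-1/115) - 250*1/15) = 2 - (4/115 - 50/3) = 2 - 1*(-5738/345) = 2 + 5738/345 = 6428/345 ≈ 18.632)
M(F) = F²
C = 1/16 (C = 1/(4²) = 1/16 ≈ 0.062500)
√(C + x) = √(1/16 + 6428/345) = √(103193/5520) = √35601585/1380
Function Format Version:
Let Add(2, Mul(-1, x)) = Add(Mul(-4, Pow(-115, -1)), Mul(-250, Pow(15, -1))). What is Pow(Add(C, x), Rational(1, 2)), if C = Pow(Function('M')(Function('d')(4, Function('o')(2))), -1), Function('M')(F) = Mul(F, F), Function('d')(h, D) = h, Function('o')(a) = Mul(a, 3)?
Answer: Mul(Rational(1, 1380), Pow(35601585, Rational(1, 2))) ≈ 4.3237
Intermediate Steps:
Function('o')(a) = Mul(3, a)
x = Rational(6428, 345) (x = Add(2, Mul(-1, Add(Mul(-4, Pow(-115, -1)), Mul(-250, Pow(15, -1))))) = Add(2, Mul(-1, Add(Mul(-4, Rational(-1, 115)), Mul(-250, Rational(1, 15))))) = Add(2, Mul(-1, Add(Rational(4, 115), Rational(-50, 3)))) = Add(2, Mul(-1, Rational(-5738, 345))) = Add(2, Rational(5738, 345)) = Rational(6428, 345) ≈ 18.632)
Function('M')(F) = Pow(F, 2)
C = Rational(1, 16) (C = Pow(Pow(4, 2), -1) = Pow(16, -1) = Rational(1, 16) ≈ 0.062500)
Pow(Add(C, x), Rational(1, 2)) = Pow(Add(Rational(1, 16), Rational(6428, 345)), Rational(1, 2)) = Pow(Rational(103193, 5520), Rational(1, 2)) = Mul(Rational(1, 1380), Pow(35601585, Rational(1, 2)))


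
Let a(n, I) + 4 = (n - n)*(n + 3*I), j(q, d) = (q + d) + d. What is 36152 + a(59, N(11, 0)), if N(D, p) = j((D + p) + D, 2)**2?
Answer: 36148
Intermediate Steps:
j(q, d) = q + 2*d (j(q, d) = (d + q) + d = q + 2*d)
N(D, p) = (4 + p + 2*D)**2 (N(D, p) = (((D + p) + D) + 2*2)**2 = ((p + 2*D) + 4)**2 = (4 + p + 2*D)**2)
a(n, I) = -4 (a(n, I) = -4 + (n - n)*(n + 3*I) = -4 + 0*(n + 3*I) = -4 + 0 = -4)
36152 + a(59, N(11, 0)) = 36152 - 4 = 36148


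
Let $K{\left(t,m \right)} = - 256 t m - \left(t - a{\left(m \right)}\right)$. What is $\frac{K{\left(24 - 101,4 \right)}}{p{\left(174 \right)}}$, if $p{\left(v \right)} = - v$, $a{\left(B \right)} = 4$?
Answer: $- \frac{78929}{174} \approx -453.61$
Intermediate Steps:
$K{\left(t,m \right)} = 4 - t - 256 m t$ ($K{\left(t,m \right)} = - 256 t m - \left(-4 + t\right) = - 256 m t - \left(-4 + t\right) = 4 - t - 256 m t$)
$\frac{K{\left(24 - 101,4 \right)}}{p{\left(174 \right)}} = \frac{4 - \left(24 - 101\right) - 1024 \left(24 - 101\right)}{\left(-1\right) 174} = \frac{4 - \left(24 - 101\right) - 1024 \left(24 - 101\right)}{-174} = \left(4 - -77 - 1024 \left(-77\right)\right) \left(- \frac{1}{174}\right) = \left(4 + 77 + 78848\right) \left(- \frac{1}{174}\right) = 78929 \left(- \frac{1}{174}\right) = - \frac{78929}{174}$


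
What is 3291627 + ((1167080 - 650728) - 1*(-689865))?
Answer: 4497844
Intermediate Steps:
3291627 + ((1167080 - 650728) - 1*(-689865)) = 3291627 + (516352 + 689865) = 3291627 + 1206217 = 4497844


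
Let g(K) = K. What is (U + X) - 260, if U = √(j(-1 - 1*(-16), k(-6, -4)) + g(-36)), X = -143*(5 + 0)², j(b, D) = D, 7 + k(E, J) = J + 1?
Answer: -3835 + I*√46 ≈ -3835.0 + 6.7823*I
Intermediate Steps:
k(E, J) = -6 + J (k(E, J) = -7 + (J + 1) = -7 + (1 + J) = -6 + J)
X = -3575 (X = -143*5² = -143*25 = -3575)
U = I*√46 (U = √((-6 - 4) - 36) = √(-10 - 36) = √(-46) = I*√46 ≈ 6.7823*I)
(U + X) - 260 = (I*√46 - 3575) - 260 = (-3575 + I*√46) - 260 = -3835 + I*√46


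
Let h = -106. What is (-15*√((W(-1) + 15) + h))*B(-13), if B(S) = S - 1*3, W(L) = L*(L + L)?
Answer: 240*I*√89 ≈ 2264.2*I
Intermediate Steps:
W(L) = 2*L² (W(L) = L*(2*L) = 2*L²)
B(S) = -3 + S (B(S) = S - 3 = -3 + S)
(-15*√((W(-1) + 15) + h))*B(-13) = (-15*√((2*(-1)² + 15) - 106))*(-3 - 13) = -15*√((2*1 + 15) - 106)*(-16) = -15*√((2 + 15) - 106)*(-16) = -15*√(17 - 106)*(-16) = -15*I*√89*(-16) = 240*I*√89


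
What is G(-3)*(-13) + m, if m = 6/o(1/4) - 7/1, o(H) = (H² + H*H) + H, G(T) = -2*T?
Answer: -69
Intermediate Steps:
o(H) = H + 2*H² (o(H) = (H² + H²) + H = 2*H² + H = H + 2*H²)
m = 9 (m = 6/(((1/4)*(1 + 2*(1/4)))) - 7/1 = 6/(((1*(¼))*(1 + 2*(1*(¼))))) - 7*1 = 6/(((1 + 2*(¼))/4)) - 7 = 6/(((1 + ½)/4)) - 7 = 6/(((¼)*(3/2))) - 7 = 6/(3/8) - 7 = 6*(8/3) - 7 = 16 - 7 = 9)
G(-3)*(-13) + m = -2*(-3)*(-13) + 9 = 6*(-13) + 9 = -78 + 9 = -69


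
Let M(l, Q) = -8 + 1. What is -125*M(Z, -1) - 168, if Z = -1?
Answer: 707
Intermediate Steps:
M(l, Q) = -7
-125*M(Z, -1) - 168 = -125*(-7) - 168 = 875 - 168 = 707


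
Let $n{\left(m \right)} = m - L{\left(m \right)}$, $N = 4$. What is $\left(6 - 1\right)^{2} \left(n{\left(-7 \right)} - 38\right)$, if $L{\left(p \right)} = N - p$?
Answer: $-1400$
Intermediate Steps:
$L{\left(p \right)} = 4 - p$
$n{\left(m \right)} = -4 + 2 m$ ($n{\left(m \right)} = m - \left(4 - m\right) = m + \left(-4 + m\right) = -4 + 2 m$)
$\left(6 - 1\right)^{2} \left(n{\left(-7 \right)} - 38\right) = \left(6 - 1\right)^{2} \left(\left(-4 + 2 \left(-7\right)\right) - 38\right) = 5^{2} \left(\left(-4 - 14\right) - 38\right) = 25 \left(-18 - 38\right) = 25 \left(-56\right) = -1400$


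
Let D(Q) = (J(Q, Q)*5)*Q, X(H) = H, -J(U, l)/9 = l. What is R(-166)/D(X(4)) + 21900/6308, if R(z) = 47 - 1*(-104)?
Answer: 3703873/1135440 ≈ 3.2621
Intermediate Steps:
J(U, l) = -9*l
R(z) = 151 (R(z) = 47 + 104 = 151)
D(Q) = -45*Q² (D(Q) = (-9*Q*5)*Q = (-45*Q)*Q = -45*Q²)
R(-166)/D(X(4)) + 21900/6308 = 151/((-45*4²)) + 21900/6308 = 151/((-45*16)) + 21900*(1/6308) = 151/(-720) + 5475/1577 = 151*(-1/720) + 5475/1577 = -151/720 + 5475/1577 = 3703873/1135440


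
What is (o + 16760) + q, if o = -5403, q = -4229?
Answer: 7128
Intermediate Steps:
(o + 16760) + q = (-5403 + 16760) - 4229 = 11357 - 4229 = 7128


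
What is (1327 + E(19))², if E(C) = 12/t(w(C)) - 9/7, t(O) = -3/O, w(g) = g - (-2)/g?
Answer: 27607816336/17689 ≈ 1.5607e+6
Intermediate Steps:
w(g) = g + 2/g
E(C) = -9/7 - 8/C - 4*C (E(C) = 12/((-3/(C + 2/C))) - 9/7 = 12*(-2/(3*C) - C/3) - 9*⅐ = (-8/C - 4*C) - 9/7 = -9/7 - 8/C - 4*C)
(1327 + E(19))² = (1327 + (-9/7 - 8/19 - 4*19))² = (1327 + (-9/7 - 8*1/19 - 76))² = (1327 + (-9/7 - 8/19 - 76))² = (1327 - 10335/133)² = (166156/133)² = 27607816336/17689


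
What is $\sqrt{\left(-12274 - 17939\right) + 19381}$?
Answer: $4 i \sqrt{677} \approx 104.08 i$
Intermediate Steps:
$\sqrt{\left(-12274 - 17939\right) + 19381} = \sqrt{-30213 + 19381} = \sqrt{-10832} = 4 i \sqrt{677}$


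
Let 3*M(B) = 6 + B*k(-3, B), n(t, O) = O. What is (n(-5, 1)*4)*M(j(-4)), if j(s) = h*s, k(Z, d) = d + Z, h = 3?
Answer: 248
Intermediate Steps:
k(Z, d) = Z + d
j(s) = 3*s
M(B) = 2 + B*(-3 + B)/3 (M(B) = (6 + B*(-3 + B))/3 = 2 + B*(-3 + B)/3)
(n(-5, 1)*4)*M(j(-4)) = (1*4)*(2 + (3*(-4))*(-3 + 3*(-4))/3) = 4*(2 + (1/3)*(-12)*(-3 - 12)) = 4*(2 + (1/3)*(-12)*(-15)) = 4*(2 + 60) = 4*62 = 248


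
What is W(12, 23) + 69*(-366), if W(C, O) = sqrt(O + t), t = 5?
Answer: -25254 + 2*sqrt(7) ≈ -25249.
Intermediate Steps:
W(C, O) = sqrt(5 + O) (W(C, O) = sqrt(O + 5) = sqrt(5 + O))
W(12, 23) + 69*(-366) = sqrt(5 + 23) + 69*(-366) = sqrt(28) - 25254 = 2*sqrt(7) - 25254 = -25254 + 2*sqrt(7)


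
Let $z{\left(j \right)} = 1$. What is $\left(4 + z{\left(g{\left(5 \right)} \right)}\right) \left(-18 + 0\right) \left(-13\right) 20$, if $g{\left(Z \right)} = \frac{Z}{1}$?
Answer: $23400$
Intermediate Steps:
$g{\left(Z \right)} = Z$ ($g{\left(Z \right)} = Z 1 = Z$)
$\left(4 + z{\left(g{\left(5 \right)} \right)}\right) \left(-18 + 0\right) \left(-13\right) 20 = \left(4 + 1\right) \left(-18 + 0\right) \left(-13\right) 20 = 5 \left(-18\right) \left(-13\right) 20 = \left(-90\right) \left(-13\right) 20 = 1170 \cdot 20 = 23400$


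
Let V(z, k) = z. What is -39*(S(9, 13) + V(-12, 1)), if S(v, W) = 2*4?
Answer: 156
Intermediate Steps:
S(v, W) = 8
-39*(S(9, 13) + V(-12, 1)) = -39*(8 - 12) = -39*(-4) = 156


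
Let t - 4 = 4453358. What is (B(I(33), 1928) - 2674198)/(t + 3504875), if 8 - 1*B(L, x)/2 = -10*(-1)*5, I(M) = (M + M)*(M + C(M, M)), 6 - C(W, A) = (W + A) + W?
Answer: -2674282/7958237 ≈ -0.33604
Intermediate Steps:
t = 4453362 (t = 4 + 4453358 = 4453362)
C(W, A) = 6 - A - 2*W (C(W, A) = 6 - ((W + A) + W) = 6 - ((A + W) + W) = 6 - (A + 2*W) = 6 + (-A - 2*W) = 6 - A - 2*W)
I(M) = 2*M*(6 - 2*M) (I(M) = (M + M)*(M + (6 - M - 2*M)) = (2*M)*(M + (6 - 3*M)) = (2*M)*(6 - 2*M) = 2*M*(6 - 2*M))
B(L, x) = -84 (B(L, x) = 16 - 2*(-10*(-1))*5 = 16 - 20*5 = 16 - 2*50 = 16 - 100 = -84)
(B(I(33), 1928) - 2674198)/(t + 3504875) = (-84 - 2674198)/(4453362 + 3504875) = -2674282/7958237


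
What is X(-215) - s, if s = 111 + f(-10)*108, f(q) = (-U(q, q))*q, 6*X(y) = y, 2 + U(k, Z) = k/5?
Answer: 25039/6 ≈ 4173.2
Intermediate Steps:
U(k, Z) = -2 + k/5
X(y) = y/6
f(q) = q*(2 - q/5) (f(q) = (-(-2 + q/5))*q = (2 - q/5)*q = q*(2 - q/5))
s = -4209 (s = 111 + ((1/5)*(-10)*(10 - 1*(-10)))*108 = 111 + ((1/5)*(-10)*(10 + 10))*108 = 111 + ((1/5)*(-10)*20)*108 = 111 - 40*108 = 111 - 4320 = -4209)
X(-215) - s = (1/6)*(-215) - 1*(-4209) = -215/6 + 4209 = 25039/6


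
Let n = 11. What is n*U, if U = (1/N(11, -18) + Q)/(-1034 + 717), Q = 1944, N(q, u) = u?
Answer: -384901/5706 ≈ -67.455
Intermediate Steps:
U = -34991/5706 (U = (1/(-18) + 1944)/(-1034 + 717) = (-1/18 + 1944)/(-317) = (34991/18)*(-1/317) = -34991/5706 ≈ -6.1323)
n*U = 11*(-34991/5706) = -384901/5706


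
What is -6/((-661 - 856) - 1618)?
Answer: 2/1045 ≈ 0.0019139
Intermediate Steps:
-6/((-661 - 856) - 1618) = -6/(-1517 - 1618) = -6/(-3135) = -6*(-1/3135) = 2/1045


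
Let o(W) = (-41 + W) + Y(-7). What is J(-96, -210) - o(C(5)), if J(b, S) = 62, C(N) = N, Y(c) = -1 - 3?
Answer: 102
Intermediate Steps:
Y(c) = -4
o(W) = -45 + W (o(W) = (-41 + W) - 4 = -45 + W)
J(-96, -210) - o(C(5)) = 62 - (-45 + 5) = 62 - 1*(-40) = 62 + 40 = 102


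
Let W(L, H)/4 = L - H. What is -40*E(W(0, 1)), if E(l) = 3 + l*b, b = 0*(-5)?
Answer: -120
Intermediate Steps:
b = 0
W(L, H) = -4*H + 4*L (W(L, H) = 4*(L - H) = -4*H + 4*L)
E(l) = 3 (E(l) = 3 + l*0 = 3 + 0 = 3)
-40*E(W(0, 1)) = -40*3 = -120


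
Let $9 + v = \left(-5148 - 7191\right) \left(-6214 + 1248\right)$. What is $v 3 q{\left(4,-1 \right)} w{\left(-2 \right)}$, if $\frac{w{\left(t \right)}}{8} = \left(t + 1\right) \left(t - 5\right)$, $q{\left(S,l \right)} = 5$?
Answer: $51471390600$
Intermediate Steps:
$w{\left(t \right)} = 8 \left(1 + t\right) \left(-5 + t\right)$ ($w{\left(t \right)} = 8 \left(t + 1\right) \left(t - 5\right) = 8 \left(1 + t\right) \left(-5 + t\right)$)
$v = 61275465$ ($v = -9 + \left(-5148 - 7191\right) \left(-6214 + 1248\right) = -9 - -61275474 = -9 + 61275474 = 61275465$)
$v 3 q{\left(4,-1 \right)} w{\left(-2 \right)} = 61275465 \cdot 3 \cdot 5 \left(-40 - -64 + 8 \left(-2\right)^{2}\right) = 61275465 \cdot 15 \left(-40 + 64 + 8 \cdot 4\right) = 61275465 \cdot 15 \left(-40 + 64 + 32\right) = 61275465 \cdot 15 \cdot 56 = 61275465 \cdot 840 = 51471390600$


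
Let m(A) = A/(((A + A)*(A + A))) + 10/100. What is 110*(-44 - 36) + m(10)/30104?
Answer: -2119321599/240832 ≈ -8800.0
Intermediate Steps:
m(A) = 1/10 + 1/(4*A) (m(A) = A/(((2*A)*(2*A))) + 10*(1/100) = A/((4*A**2)) + 1/10 = A*(1/(4*A**2)) + 1/10 = 1/(4*A) + 1/10 = 1/10 + 1/(4*A))
110*(-44 - 36) + m(10)/30104 = 110*(-44 - 36) + ((1/20)*(5 + 2*10)/10)/30104 = 110*(-80) + ((1/20)*(1/10)*(5 + 20))*(1/30104) = -8800 + ((1/20)*(1/10)*25)*(1/30104) = -8800 + (1/8)*(1/30104) = -8800 + 1/240832 = -2119321599/240832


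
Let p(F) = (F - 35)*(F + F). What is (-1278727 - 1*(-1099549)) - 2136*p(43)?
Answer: -1648746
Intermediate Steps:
p(F) = 2*F*(-35 + F) (p(F) = (-35 + F)*(2*F) = 2*F*(-35 + F))
(-1278727 - 1*(-1099549)) - 2136*p(43) = (-1278727 - 1*(-1099549)) - 2136*2*43*(-35 + 43) = (-1278727 + 1099549) - 2136*2*43*8 = -179178 - 2136*688 = -179178 - 1*1469568 = -179178 - 1469568 = -1648746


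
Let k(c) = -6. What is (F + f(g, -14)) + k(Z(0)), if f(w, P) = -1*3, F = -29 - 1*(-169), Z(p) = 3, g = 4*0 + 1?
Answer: 131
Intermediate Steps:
g = 1 (g = 0 + 1 = 1)
F = 140 (F = -29 + 169 = 140)
f(w, P) = -3
(F + f(g, -14)) + k(Z(0)) = (140 - 3) - 6 = 137 - 6 = 131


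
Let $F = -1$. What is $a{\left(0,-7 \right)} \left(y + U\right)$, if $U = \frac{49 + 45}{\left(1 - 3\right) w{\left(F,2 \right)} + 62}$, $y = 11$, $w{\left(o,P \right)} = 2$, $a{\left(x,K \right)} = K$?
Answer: $- \frac{2562}{29} \approx -88.345$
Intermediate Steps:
$U = \frac{47}{29}$ ($U = \frac{49 + 45}{\left(1 - 3\right) 2 + 62} = \frac{94}{\left(-2\right) 2 + 62} = \frac{94}{-4 + 62} = \frac{94}{58} = 94 \cdot \frac{1}{58} = \frac{47}{29} \approx 1.6207$)
$a{\left(0,-7 \right)} \left(y + U\right) = - 7 \left(11 + \frac{47}{29}\right) = \left(-7\right) \frac{366}{29} = - \frac{2562}{29}$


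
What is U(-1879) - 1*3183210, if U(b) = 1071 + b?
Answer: -3184018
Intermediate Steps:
U(-1879) - 1*3183210 = (1071 - 1879) - 1*3183210 = -808 - 3183210 = -3184018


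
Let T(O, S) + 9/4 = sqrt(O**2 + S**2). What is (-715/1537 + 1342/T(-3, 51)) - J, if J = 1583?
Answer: -1023873850/647077 + 1952*sqrt(290)/1263 ≈ -1556.0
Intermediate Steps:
T(O, S) = -9/4 + sqrt(O**2 + S**2)
(-715/1537 + 1342/T(-3, 51)) - J = (-715/1537 + 1342/(-9/4 + sqrt((-3)**2 + 51**2))) - 1*1583 = (-715*1/1537 + 1342/(-9/4 + sqrt(9 + 2601))) - 1583 = (-715/1537 + 1342/(-9/4 + sqrt(2610))) - 1583 = (-715/1537 + 1342/(-9/4 + 3*sqrt(290))) - 1583 = -2433786/1537 + 1342/(-9/4 + 3*sqrt(290))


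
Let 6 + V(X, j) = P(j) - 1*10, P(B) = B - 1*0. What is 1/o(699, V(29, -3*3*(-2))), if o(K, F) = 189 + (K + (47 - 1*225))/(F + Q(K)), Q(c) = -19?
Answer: 17/2692 ≈ 0.0063150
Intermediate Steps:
P(B) = B (P(B) = B + 0 = B)
V(X, j) = -16 + j (V(X, j) = -6 + (j - 1*10) = -6 + (j - 10) = -6 + (-10 + j) = -16 + j)
o(K, F) = 189 + (-178 + K)/(-19 + F) (o(K, F) = 189 + (K + (47 - 1*225))/(F - 19) = 189 + (K + (47 - 225))/(-19 + F) = 189 + (K - 178)/(-19 + F) = 189 + (-178 + K)/(-19 + F))
1/o(699, V(29, -3*3*(-2))) = 1/((-3769 + 699 + 189*(-16 - 3*3*(-2)))/(-19 + (-16 - 3*3*(-2)))) = 1/((-3769 + 699 + 189*(-16 - 9*(-2)))/(-19 + (-16 - 9*(-2)))) = 1/((-3769 + 699 + 189*(-16 + 18))/(-19 + (-16 + 18))) = 1/((-3769 + 699 + 189*2)/(-19 + 2)) = 1/((-3769 + 699 + 378)/(-17)) = 1/(-1/17*(-2692)) = 1/(2692/17) = 17/2692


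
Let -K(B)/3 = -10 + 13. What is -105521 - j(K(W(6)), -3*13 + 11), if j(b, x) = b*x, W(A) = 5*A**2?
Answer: -105773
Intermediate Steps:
K(B) = -9 (K(B) = -3*(-10 + 13) = -3*3 = -9)
-105521 - j(K(W(6)), -3*13 + 11) = -105521 - (-9)*(-3*13 + 11) = -105521 - (-9)*(-39 + 11) = -105521 - (-9)*(-28) = -105521 - 1*252 = -105521 - 252 = -105773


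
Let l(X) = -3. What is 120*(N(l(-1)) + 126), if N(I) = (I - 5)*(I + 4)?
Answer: 14160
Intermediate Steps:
N(I) = (-5 + I)*(4 + I)
120*(N(l(-1)) + 126) = 120*((-20 + (-3)² - 1*(-3)) + 126) = 120*((-20 + 9 + 3) + 126) = 120*(-8 + 126) = 120*118 = 14160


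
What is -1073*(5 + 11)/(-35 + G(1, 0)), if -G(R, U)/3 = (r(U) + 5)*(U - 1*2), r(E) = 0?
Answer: 17168/5 ≈ 3433.6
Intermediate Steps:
G(R, U) = 30 - 15*U (G(R, U) = -3*(0 + 5)*(U - 1*2) = -15*(U - 2) = -15*(-2 + U) = -3*(-10 + 5*U) = 30 - 15*U)
-1073*(5 + 11)/(-35 + G(1, 0)) = -1073*(5 + 11)/(-35 + (30 - 15*0)) = -1073*16/(-35 + (30 + 0)) = -1073*16/(-35 + 30) = -1073/((-5*1/16)) = -1073/(-5/16) = -1073*(-16/5) = 17168/5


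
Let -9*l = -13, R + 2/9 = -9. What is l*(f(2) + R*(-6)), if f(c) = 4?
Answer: 2314/27 ≈ 85.704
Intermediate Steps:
R = -83/9 (R = -2/9 - 9 = -83/9 ≈ -9.2222)
l = 13/9 (l = -⅑*(-13) = 13/9 ≈ 1.4444)
l*(f(2) + R*(-6)) = 13*(4 - 83/9*(-6))/9 = 13*(4 + 166/3)/9 = (13/9)*(178/3) = 2314/27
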